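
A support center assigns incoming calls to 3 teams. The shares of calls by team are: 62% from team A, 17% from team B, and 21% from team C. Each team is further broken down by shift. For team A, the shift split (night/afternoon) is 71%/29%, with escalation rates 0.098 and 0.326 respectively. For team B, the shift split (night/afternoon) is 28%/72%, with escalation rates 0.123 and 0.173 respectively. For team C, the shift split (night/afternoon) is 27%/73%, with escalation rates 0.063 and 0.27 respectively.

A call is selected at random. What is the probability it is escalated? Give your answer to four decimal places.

P(E) ≈ 0.1737

P(E|A) = 0.71·0.098 + 0.29·0.326 = 0.06958 + 0.09454 = 0.16412
P(E|B) = 0.28·0.123 + 0.72·0.173 = 0.03444 + 0.12456 = 0.159
P(E|C) = 0.27·0.063 + 0.73·0.27 = 0.01701 + 0.1971 = 0.21411
Then overall,
P(E) = 0.62·0.16412 + 0.17·0.159 + 0.21·0.21411
      = 0.1017544 + 0.02703 + 0.0449631 = 0.1737475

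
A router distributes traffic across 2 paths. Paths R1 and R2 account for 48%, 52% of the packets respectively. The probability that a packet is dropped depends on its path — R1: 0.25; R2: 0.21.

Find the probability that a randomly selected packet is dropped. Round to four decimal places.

P(L) ≈ 0.2292

P(L) = P(L|R1)·P(R1) + P(L|R2)·P(R2)
      = 0.25·0.48 + 0.21·0.52
      = 0.12 + 0.1092 = 0.2292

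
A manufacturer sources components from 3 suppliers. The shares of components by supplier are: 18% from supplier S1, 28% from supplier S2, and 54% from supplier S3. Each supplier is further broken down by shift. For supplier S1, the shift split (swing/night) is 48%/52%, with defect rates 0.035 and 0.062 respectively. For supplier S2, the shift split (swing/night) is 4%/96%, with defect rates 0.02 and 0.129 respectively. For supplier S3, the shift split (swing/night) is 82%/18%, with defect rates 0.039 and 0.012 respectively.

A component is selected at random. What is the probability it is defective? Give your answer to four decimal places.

P(D|S1) = 0.48·0.035 + 0.52·0.062 = 0.0168 + 0.03224 = 0.04904
P(D|S2) = 0.04·0.02 + 0.96·0.129 = 0.0008 + 0.12384 = 0.12464
P(D|S3) = 0.82·0.039 + 0.18·0.012 = 0.03198 + 0.00216 = 0.03414
Then overall,
P(D) = 0.18·0.04904 + 0.28·0.12464 + 0.54·0.03414
      = 0.0088272 + 0.0348992 + 0.0184356 = 0.062162

0.0622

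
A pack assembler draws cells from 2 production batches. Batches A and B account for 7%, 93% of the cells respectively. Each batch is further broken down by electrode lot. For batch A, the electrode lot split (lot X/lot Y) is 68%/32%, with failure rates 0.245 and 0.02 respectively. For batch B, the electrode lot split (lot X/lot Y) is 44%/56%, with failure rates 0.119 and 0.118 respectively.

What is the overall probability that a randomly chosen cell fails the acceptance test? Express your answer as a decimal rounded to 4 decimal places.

0.1223

P(F|A) = 0.68·0.245 + 0.32·0.02 = 0.1666 + 0.0064 = 0.173
P(F|B) = 0.44·0.119 + 0.56·0.118 = 0.05236 + 0.06608 = 0.11844
Then overall,
P(F) = 0.07·0.173 + 0.93·0.11844
      = 0.01211 + 0.1101492 = 0.1222592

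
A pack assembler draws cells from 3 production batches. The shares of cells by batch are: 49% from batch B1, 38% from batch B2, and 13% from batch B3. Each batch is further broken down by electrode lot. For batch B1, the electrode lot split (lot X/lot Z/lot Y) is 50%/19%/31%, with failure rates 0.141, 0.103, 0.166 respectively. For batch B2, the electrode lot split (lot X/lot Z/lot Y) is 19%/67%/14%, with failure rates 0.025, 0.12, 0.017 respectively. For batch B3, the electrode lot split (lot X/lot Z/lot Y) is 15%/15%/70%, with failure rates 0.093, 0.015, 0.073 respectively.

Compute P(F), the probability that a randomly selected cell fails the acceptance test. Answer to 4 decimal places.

0.1114

P(F|B1) = 0.5·0.141 + 0.19·0.103 + 0.31·0.166 = 0.0705 + 0.01957 + 0.05146 = 0.14153
P(F|B2) = 0.19·0.025 + 0.67·0.12 + 0.14·0.017 = 0.00475 + 0.0804 + 0.00238 = 0.08753
P(F|B3) = 0.15·0.093 + 0.15·0.015 + 0.7·0.073 = 0.01395 + 0.00225 + 0.0511 = 0.0673
By total probability over the outer partition,
P(F) = 0.49·0.14153 + 0.38·0.08753 + 0.13·0.0673
      = 0.0693497 + 0.0332614 + 0.008749 = 0.1113601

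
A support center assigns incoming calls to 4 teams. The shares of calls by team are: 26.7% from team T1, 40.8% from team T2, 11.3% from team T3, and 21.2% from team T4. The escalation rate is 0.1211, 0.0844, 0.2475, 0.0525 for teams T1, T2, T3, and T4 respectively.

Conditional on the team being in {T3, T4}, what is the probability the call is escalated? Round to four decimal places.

Let S = {T3, T4}.
P(S) = 0.113 + 0.212 = 0.325.
P(E ∩ S) = 0.2475·0.113 + 0.0525·0.212 = 0.0279675 + 0.01113 = 0.0390975.
P(E | S) = 0.0390975 / 0.325 = 0.120300…

0.1203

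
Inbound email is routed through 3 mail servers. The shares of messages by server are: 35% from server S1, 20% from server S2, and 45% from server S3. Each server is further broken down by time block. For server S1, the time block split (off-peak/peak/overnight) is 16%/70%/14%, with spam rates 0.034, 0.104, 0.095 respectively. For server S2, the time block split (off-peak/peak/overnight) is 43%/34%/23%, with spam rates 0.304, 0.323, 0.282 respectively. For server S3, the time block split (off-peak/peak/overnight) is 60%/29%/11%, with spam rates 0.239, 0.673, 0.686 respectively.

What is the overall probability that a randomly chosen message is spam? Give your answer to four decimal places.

0.2794

P(S|S1) = 0.16·0.034 + 0.7·0.104 + 0.14·0.095 = 0.00544 + 0.0728 + 0.0133 = 0.09154
P(S|S2) = 0.43·0.304 + 0.34·0.323 + 0.23·0.282 = 0.13072 + 0.10982 + 0.06486 = 0.3054
P(S|S3) = 0.6·0.239 + 0.29·0.673 + 0.11·0.686 = 0.1434 + 0.19517 + 0.07546 = 0.41403
By total probability over the outer partition,
P(S) = 0.35·0.09154 + 0.2·0.3054 + 0.45·0.41403
      = 0.032039 + 0.06108 + 0.1863135 = 0.2794325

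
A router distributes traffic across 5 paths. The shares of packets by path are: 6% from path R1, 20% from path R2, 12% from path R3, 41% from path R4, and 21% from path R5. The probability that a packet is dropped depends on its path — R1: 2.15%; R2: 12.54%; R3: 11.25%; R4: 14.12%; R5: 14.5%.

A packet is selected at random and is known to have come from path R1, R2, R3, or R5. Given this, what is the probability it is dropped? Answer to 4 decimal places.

P(L|S) ≈ 0.1192

Let S = {R1, R2, R3, R5}.
P(S) = 0.06 + 0.2 + 0.12 + 0.21 = 0.59.
P(L ∩ S) = 0.0215·0.06 + 0.1254·0.2 + 0.1125·0.12 + 0.145·0.21 = 0.00129 + 0.02508 + 0.0135 + 0.03045 = 0.07032.
P(L | S) = 0.07032 / 0.59 = 0.119186…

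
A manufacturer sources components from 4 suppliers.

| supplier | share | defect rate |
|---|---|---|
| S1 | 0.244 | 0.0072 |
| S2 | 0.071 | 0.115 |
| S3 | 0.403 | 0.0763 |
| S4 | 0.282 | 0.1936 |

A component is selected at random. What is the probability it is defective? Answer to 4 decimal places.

0.0953

P(D) = P(D|S1)·P(S1) + P(D|S2)·P(S2) + P(D|S3)·P(S3) + P(D|S4)·P(S4)
      = 0.0072·0.244 + 0.115·0.071 + 0.0763·0.403 + 0.1936·0.282
      = 0.0017568 + 0.008165 + 0.0307489 + 0.0545952 = 0.0952659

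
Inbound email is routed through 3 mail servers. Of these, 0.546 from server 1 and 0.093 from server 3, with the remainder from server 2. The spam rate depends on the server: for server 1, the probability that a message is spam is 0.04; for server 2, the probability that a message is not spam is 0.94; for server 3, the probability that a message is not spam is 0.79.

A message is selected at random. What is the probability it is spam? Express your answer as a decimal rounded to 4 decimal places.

P(S) ≈ 0.0630

P(2) = 1 − (0.546 + 0.093) = 0.361.
P(S|2) = 1 − 0.94 = 0.06.
P(S|3) = 1 − 0.79 = 0.21.
P(S) = P(S|1)·P(1) + P(S|2)·P(2) + P(S|3)·P(3)
      = 0.04·0.546 + 0.06·0.361 + 0.21·0.093
      = 0.02184 + 0.02166 + 0.01953 = 0.06303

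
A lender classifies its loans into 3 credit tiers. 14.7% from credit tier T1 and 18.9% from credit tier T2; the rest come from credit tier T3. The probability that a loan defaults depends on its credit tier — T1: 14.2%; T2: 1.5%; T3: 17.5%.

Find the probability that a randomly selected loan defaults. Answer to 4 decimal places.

P(D) ≈ 0.1399

P(T3) = 1 − (0.147 + 0.189) = 0.664.
P(D) = P(D|T1)·P(T1) + P(D|T2)·P(T2) + P(D|T3)·P(T3)
      = 0.142·0.147 + 0.015·0.189 + 0.175·0.664
      = 0.020874 + 0.002835 + 0.1162 = 0.139909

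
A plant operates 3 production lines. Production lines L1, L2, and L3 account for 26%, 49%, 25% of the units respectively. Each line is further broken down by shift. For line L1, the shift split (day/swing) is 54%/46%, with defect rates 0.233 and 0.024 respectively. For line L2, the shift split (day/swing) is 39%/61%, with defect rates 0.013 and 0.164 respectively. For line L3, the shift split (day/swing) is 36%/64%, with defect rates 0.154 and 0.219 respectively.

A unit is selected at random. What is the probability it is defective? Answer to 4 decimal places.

P(D|L1) = 0.54·0.233 + 0.46·0.024 = 0.12582 + 0.01104 = 0.13686
P(D|L2) = 0.39·0.013 + 0.61·0.164 = 0.00507 + 0.10004 = 0.10511
P(D|L3) = 0.36·0.154 + 0.64·0.219 = 0.05544 + 0.14016 = 0.1956
By total probability over the outer partition,
P(D) = 0.26·0.13686 + 0.49·0.10511 + 0.25·0.1956
      = 0.0355836 + 0.0515039 + 0.0489 = 0.1359875

0.1360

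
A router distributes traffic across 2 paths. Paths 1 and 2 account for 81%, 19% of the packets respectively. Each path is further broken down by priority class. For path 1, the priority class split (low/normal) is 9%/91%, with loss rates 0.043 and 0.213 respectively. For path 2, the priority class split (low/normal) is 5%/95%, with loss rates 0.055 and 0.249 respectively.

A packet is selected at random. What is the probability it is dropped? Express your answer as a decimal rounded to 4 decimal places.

P(L) ≈ 0.2056

P(L|1) = 0.09·0.043 + 0.91·0.213 = 0.00387 + 0.19383 = 0.1977
P(L|2) = 0.05·0.055 + 0.95·0.249 = 0.00275 + 0.23655 = 0.2393
By total probability over the outer partition,
P(L) = 0.81·0.1977 + 0.19·0.2393
      = 0.160137 + 0.045467 = 0.205604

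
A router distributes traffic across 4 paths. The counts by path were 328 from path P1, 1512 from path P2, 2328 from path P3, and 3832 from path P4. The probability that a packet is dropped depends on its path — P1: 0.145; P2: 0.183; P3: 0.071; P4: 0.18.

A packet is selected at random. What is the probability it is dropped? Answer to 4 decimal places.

Total: 328 + 1512 + 2328 + 3832 = 8000.
P(P1) = 328/8000 = 0.041. P(P2) = 1512/8000 = 0.189. P(P3) = 2328/8000 = 0.291. P(P4) = 3832/8000 = 0.479.
P(L) = P(L|P1)·P(P1) + P(L|P2)·P(P2) + P(L|P3)·P(P3) + P(L|P4)·P(P4)
      = 0.145·0.041 + 0.183·0.189 + 0.071·0.291 + 0.18·0.479
      = 0.005945 + 0.034587 + 0.020661 + 0.08622 = 0.147413

P(L) ≈ 0.1474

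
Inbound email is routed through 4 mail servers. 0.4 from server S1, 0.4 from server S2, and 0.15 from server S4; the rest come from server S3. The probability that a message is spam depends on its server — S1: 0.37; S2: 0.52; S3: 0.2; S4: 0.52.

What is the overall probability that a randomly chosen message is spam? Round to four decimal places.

P(S3) = 1 − (0.4 + 0.4 + 0.15) = 0.05.
Summing over the partition,
P(S) = P(S|S1)·P(S1) + P(S|S2)·P(S2) + P(S|S3)·P(S3) + P(S|S4)·P(S4)
      = 0.37·0.4 + 0.52·0.4 + 0.2·0.05 + 0.52·0.15
      = 0.148 + 0.208 + 0.01 + 0.078 = 0.444

P(S) ≈ 0.4440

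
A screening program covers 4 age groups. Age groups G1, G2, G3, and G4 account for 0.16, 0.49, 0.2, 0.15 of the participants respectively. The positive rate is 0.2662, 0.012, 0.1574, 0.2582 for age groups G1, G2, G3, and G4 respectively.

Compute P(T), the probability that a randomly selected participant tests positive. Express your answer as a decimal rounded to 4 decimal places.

Using total probability over the partition,
P(T) = P(T|G1)·P(G1) + P(T|G2)·P(G2) + P(T|G3)·P(G3) + P(T|G4)·P(G4)
      = 0.2662·0.16 + 0.012·0.49 + 0.1574·0.2 + 0.2582·0.15
      = 0.042592 + 0.00588 + 0.03148 + 0.03873 = 0.118682

0.1187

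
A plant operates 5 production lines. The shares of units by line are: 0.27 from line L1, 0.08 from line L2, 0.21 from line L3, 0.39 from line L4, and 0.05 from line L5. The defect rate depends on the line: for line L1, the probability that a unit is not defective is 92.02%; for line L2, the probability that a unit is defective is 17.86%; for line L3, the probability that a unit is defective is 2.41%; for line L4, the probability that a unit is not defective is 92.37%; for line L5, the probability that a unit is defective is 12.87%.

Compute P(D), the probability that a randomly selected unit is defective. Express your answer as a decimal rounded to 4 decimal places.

P(D|L1) = 1 − 0.9202 = 0.0798.
P(D|L4) = 1 − 0.9237 = 0.0763.
P(D) = P(D|L1)·P(L1) + P(D|L2)·P(L2) + P(D|L3)·P(L3) + P(D|L4)·P(L4) + P(D|L5)·P(L5)
      = 0.0798·0.27 + 0.1786·0.08 + 0.0241·0.21 + 0.0763·0.39 + 0.1287·0.05
      = 0.021546 + 0.014288 + 0.005061 + 0.029757 + 0.006435 = 0.077087

P(D) ≈ 0.0771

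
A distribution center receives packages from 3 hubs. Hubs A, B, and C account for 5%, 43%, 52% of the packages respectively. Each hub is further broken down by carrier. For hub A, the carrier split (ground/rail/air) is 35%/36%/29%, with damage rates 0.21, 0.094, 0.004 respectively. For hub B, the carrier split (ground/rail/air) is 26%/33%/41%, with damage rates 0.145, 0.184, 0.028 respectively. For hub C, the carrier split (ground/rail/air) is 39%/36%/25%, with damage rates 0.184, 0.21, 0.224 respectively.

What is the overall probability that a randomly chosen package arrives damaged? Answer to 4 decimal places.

P(D) ≈ 0.1584

P(D|A) = 0.35·0.21 + 0.36·0.094 + 0.29·0.004 = 0.0735 + 0.03384 + 0.00116 = 0.1085
P(D|B) = 0.26·0.145 + 0.33·0.184 + 0.41·0.028 = 0.0377 + 0.06072 + 0.01148 = 0.1099
P(D|C) = 0.39·0.184 + 0.36·0.21 + 0.25·0.224 = 0.07176 + 0.0756 + 0.056 = 0.20336
By total probability over the outer partition,
P(D) = 0.05·0.1085 + 0.43·0.1099 + 0.52·0.20336
      = 0.005425 + 0.047257 + 0.1057472 = 0.1584292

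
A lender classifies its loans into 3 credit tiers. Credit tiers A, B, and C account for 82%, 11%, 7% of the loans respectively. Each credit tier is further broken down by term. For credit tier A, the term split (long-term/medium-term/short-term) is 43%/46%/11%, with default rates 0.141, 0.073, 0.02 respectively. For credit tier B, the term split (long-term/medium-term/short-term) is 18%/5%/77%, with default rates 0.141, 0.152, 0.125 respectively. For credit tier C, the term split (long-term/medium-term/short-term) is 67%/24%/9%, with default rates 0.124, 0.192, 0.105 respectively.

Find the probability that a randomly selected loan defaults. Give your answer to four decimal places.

P(D|A) = 0.43·0.141 + 0.46·0.073 + 0.11·0.02 = 0.06063 + 0.03358 + 0.0022 = 0.09641
P(D|B) = 0.18·0.141 + 0.05·0.152 + 0.77·0.125 = 0.02538 + 0.0076 + 0.09625 = 0.12923
P(D|C) = 0.67·0.124 + 0.24·0.192 + 0.09·0.105 = 0.08308 + 0.04608 + 0.00945 = 0.13861
Then overall,
P(D) = 0.82·0.09641 + 0.11·0.12923 + 0.07·0.13861
      = 0.0790562 + 0.0142153 + 0.0097027 = 0.1029742

P(D) ≈ 0.1030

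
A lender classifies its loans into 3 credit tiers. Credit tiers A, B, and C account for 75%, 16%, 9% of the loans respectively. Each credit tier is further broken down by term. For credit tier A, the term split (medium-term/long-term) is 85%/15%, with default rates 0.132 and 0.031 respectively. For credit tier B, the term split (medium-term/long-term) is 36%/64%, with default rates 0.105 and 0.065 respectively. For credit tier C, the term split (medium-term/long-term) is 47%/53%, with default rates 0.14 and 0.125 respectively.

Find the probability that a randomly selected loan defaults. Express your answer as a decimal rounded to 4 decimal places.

P(D) ≈ 0.1122

P(D|A) = 0.85·0.132 + 0.15·0.031 = 0.1122 + 0.00465 = 0.11685
P(D|B) = 0.36·0.105 + 0.64·0.065 = 0.0378 + 0.0416 = 0.0794
P(D|C) = 0.47·0.14 + 0.53·0.125 = 0.0658 + 0.06625 = 0.13205
Then overall,
P(D) = 0.75·0.11685 + 0.16·0.0794 + 0.09·0.13205
      = 0.0876375 + 0.012704 + 0.0118845 = 0.112226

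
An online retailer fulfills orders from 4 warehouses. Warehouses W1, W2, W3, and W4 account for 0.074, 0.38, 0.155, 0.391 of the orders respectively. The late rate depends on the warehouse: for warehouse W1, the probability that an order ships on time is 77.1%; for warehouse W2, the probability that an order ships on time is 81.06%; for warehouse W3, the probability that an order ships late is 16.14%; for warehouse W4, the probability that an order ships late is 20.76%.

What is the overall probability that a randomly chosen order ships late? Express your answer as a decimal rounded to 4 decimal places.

P(L|W1) = 1 − 0.771 = 0.229.
P(L|W2) = 1 − 0.8106 = 0.1894.
Summing over the partition,
P(L) = P(L|W1)·P(W1) + P(L|W2)·P(W2) + P(L|W3)·P(W3) + P(L|W4)·P(W4)
      = 0.229·0.074 + 0.1894·0.38 + 0.1614·0.155 + 0.2076·0.391
      = 0.016946 + 0.071972 + 0.025017 + 0.0811716 = 0.1951066

P(L) ≈ 0.1951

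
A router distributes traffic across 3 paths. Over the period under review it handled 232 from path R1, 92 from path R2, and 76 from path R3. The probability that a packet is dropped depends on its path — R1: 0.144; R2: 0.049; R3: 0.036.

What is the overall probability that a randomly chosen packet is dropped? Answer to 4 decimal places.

P(L) ≈ 0.1016

Total: 232 + 92 + 76 = 400.
P(R1) = 232/400 = 0.58. P(R2) = 92/400 = 0.23. P(R3) = 76/400 = 0.19.
Using total probability over the partition,
P(L) = P(L|R1)·P(R1) + P(L|R2)·P(R2) + P(L|R3)·P(R3)
      = 0.144·0.58 + 0.049·0.23 + 0.036·0.19
      = 0.08352 + 0.01127 + 0.00684 = 0.10163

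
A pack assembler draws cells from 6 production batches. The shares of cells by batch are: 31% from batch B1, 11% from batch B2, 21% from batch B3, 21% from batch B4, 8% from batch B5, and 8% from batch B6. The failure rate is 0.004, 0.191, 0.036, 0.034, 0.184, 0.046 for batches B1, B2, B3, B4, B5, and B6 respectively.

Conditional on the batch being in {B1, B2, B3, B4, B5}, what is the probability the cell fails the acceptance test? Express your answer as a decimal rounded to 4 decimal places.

Let S = {B1, B2, B3, B4, B5}.
P(S) = 0.31 + 0.11 + 0.21 + 0.21 + 0.08 = 0.92.
P(F ∩ S) = 0.004·0.31 + 0.191·0.11 + 0.036·0.21 + 0.034·0.21 + 0.184·0.08 = 0.00124 + 0.02101 + 0.00756 + 0.00714 + 0.01472 = 0.05167.
P(F | S) = 0.05167 / 0.92 = 0.056163…

0.0562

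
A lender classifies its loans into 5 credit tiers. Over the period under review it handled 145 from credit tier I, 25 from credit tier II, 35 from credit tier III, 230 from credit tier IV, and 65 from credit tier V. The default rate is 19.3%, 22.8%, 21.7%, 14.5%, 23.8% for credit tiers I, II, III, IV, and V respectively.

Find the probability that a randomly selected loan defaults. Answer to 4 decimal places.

0.1802

Total: 145 + 25 + 35 + 230 + 65 = 500.
P(I) = 145/500 = 0.29. P(II) = 25/500 = 0.05. P(III) = 35/500 = 0.07. P(IV) = 230/500 = 0.46. P(V) = 65/500 = 0.13.
Using total probability over the partition,
P(D) = P(D|I)·P(I) + P(D|II)·P(II) + P(D|III)·P(III) + P(D|IV)·P(IV) + P(D|V)·P(V)
      = 0.193·0.29 + 0.228·0.05 + 0.217·0.07 + 0.145·0.46 + 0.238·0.13
      = 0.05597 + 0.0114 + 0.01519 + 0.0667 + 0.03094 = 0.1802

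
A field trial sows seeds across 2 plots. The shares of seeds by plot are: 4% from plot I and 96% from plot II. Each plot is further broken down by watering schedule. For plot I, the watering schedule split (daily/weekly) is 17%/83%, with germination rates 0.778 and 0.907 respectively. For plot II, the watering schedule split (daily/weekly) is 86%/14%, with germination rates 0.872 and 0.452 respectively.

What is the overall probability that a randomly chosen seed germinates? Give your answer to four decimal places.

P(G) ≈ 0.8161

P(G|I) = 0.17·0.778 + 0.83·0.907 = 0.13226 + 0.75281 = 0.88507
P(G|II) = 0.86·0.872 + 0.14·0.452 = 0.74992 + 0.06328 = 0.8132
By total probability over the outer partition,
P(G) = 0.04·0.88507 + 0.96·0.8132
      = 0.0354028 + 0.780672 = 0.8160748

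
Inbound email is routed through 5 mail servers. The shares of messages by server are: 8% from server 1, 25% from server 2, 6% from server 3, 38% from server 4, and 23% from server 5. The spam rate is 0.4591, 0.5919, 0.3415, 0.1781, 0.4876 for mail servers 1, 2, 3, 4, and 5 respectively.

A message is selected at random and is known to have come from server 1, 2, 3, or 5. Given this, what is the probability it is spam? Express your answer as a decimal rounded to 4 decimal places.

Let J = {1, 2, 3, 5}.
P(J) = 0.08 + 0.25 + 0.06 + 0.23 = 0.62.
P(S ∩ J) = 0.4591·0.08 + 0.5919·0.25 + 0.3415·0.06 + 0.4876·0.23 = 0.036728 + 0.147975 + 0.02049 + 0.112148 = 0.317341.
P(S | J) = 0.317341 / 0.62 = 0.511840…

0.5118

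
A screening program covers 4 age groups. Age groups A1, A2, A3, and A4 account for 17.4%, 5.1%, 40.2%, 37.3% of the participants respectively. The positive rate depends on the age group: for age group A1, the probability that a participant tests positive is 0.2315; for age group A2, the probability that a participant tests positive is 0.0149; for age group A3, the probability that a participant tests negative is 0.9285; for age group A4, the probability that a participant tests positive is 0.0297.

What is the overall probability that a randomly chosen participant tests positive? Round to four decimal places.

P(T|A3) = 1 − 0.9285 = 0.0715.
P(T) = P(T|A1)·P(A1) + P(T|A2)·P(A2) + P(T|A3)·P(A3) + P(T|A4)·P(A4)
      = 0.2315·0.174 + 0.0149·0.051 + 0.0715·0.402 + 0.0297·0.373
      = 0.040281 + 0.0007599 + 0.028743 + 0.0110781 = 0.080862

P(T) ≈ 0.0809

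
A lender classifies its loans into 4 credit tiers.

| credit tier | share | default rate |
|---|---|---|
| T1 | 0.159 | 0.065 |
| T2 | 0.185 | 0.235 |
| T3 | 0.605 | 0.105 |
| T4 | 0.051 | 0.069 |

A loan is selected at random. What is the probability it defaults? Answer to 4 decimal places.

0.1209

P(D) = P(D|T1)·P(T1) + P(D|T2)·P(T2) + P(D|T3)·P(T3) + P(D|T4)·P(T4)
      = 0.065·0.159 + 0.235·0.185 + 0.105·0.605 + 0.069·0.051
      = 0.010335 + 0.043475 + 0.063525 + 0.003519 = 0.120854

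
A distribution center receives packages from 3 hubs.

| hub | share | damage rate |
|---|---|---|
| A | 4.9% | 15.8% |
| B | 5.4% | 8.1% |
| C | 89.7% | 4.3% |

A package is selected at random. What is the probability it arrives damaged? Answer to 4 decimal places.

0.0507

By the law of total probability,
P(D) = P(D|A)·P(A) + P(D|B)·P(B) + P(D|C)·P(C)
      = 0.158·0.049 + 0.081·0.054 + 0.043·0.897
      = 0.007742 + 0.004374 + 0.038571 = 0.050687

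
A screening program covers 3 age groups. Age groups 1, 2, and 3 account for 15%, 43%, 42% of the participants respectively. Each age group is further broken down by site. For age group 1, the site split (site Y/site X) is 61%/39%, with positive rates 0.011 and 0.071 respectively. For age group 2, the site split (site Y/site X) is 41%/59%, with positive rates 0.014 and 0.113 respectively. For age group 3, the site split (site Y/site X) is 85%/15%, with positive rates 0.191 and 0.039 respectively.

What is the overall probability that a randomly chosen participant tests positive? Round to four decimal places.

P(T|1) = 0.61·0.011 + 0.39·0.071 = 0.00671 + 0.02769 = 0.0344
P(T|2) = 0.41·0.014 + 0.59·0.113 = 0.00574 + 0.06667 = 0.07241
P(T|3) = 0.85·0.191 + 0.15·0.039 = 0.16235 + 0.00585 = 0.1682
Then overall,
P(T) = 0.15·0.0344 + 0.43·0.07241 + 0.42·0.1682
      = 0.00516 + 0.0311363 + 0.070644 = 0.1069403

0.1069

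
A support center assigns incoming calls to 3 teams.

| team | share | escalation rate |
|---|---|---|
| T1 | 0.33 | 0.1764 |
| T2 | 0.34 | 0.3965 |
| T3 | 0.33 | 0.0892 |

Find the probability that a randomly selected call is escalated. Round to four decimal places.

P(E) = P(E|T1)·P(T1) + P(E|T2)·P(T2) + P(E|T3)·P(T3)
      = 0.1764·0.33 + 0.3965·0.34 + 0.0892·0.33
      = 0.058212 + 0.13481 + 0.029436 = 0.222458

P(E) ≈ 0.2225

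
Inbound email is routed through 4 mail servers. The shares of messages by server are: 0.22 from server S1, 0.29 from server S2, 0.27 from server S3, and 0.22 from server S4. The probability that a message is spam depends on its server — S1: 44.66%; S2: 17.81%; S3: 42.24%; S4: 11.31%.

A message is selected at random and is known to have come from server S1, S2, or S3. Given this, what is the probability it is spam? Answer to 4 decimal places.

P(S|J) ≈ 0.3384

Let J = {S1, S2, S3}.
P(J) = 0.22 + 0.29 + 0.27 = 0.78.
P(S ∩ J) = 0.4466·0.22 + 0.1781·0.29 + 0.4224·0.27 = 0.098252 + 0.051649 + 0.114048 = 0.263949.
P(S | J) = 0.263949 / 0.78 = 0.338396…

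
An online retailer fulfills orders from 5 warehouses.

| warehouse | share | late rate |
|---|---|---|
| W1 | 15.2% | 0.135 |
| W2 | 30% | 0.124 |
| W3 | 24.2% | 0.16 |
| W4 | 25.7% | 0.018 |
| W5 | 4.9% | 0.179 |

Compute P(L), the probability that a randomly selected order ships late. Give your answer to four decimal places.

Summing over the partition,
P(L) = P(L|W1)·P(W1) + P(L|W2)·P(W2) + P(L|W3)·P(W3) + P(L|W4)·P(W4) + P(L|W5)·P(W5)
      = 0.135·0.152 + 0.124·0.3 + 0.16·0.242 + 0.018·0.257 + 0.179·0.049
      = 0.02052 + 0.0372 + 0.03872 + 0.004626 + 0.008771 = 0.109837

P(L) ≈ 0.1098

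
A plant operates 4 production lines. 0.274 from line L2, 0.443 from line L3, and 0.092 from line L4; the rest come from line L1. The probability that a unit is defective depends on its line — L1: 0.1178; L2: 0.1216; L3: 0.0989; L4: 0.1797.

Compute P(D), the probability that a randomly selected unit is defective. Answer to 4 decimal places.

0.1162

P(L1) = 1 − (0.274 + 0.443 + 0.092) = 0.191.
P(D) = P(D|L1)·P(L1) + P(D|L2)·P(L2) + P(D|L3)·P(L3) + P(D|L4)·P(L4)
      = 0.1178·0.191 + 0.1216·0.274 + 0.0989·0.443 + 0.1797·0.092
      = 0.0224998 + 0.0333184 + 0.0438127 + 0.0165324 = 0.1161633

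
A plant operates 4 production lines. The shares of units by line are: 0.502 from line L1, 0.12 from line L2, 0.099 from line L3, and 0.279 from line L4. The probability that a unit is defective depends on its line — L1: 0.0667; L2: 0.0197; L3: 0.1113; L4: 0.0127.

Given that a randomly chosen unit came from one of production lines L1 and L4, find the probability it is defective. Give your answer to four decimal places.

Let S = {L1, L4}.
P(S) = 0.502 + 0.279 = 0.781.
P(D ∩ S) = 0.0667·0.502 + 0.0127·0.279 = 0.0334834 + 0.0035433 = 0.0370267.
P(D | S) = 0.0370267 / 0.781 = 0.047409…

P(D|S) ≈ 0.0474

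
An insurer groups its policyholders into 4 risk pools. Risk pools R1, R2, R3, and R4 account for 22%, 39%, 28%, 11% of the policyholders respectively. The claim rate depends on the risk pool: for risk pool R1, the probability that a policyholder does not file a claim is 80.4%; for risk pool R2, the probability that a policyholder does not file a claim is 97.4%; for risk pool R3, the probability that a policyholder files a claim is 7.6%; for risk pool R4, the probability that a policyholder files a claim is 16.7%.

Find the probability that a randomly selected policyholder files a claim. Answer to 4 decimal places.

P(C|R1) = 1 − 0.804 = 0.196.
P(C|R2) = 1 − 0.974 = 0.026.
P(C) = P(C|R1)·P(R1) + P(C|R2)·P(R2) + P(C|R3)·P(R3) + P(C|R4)·P(R4)
      = 0.196·0.22 + 0.026·0.39 + 0.076·0.28 + 0.167·0.11
      = 0.04312 + 0.01014 + 0.02128 + 0.01837 = 0.09291

P(C) ≈ 0.0929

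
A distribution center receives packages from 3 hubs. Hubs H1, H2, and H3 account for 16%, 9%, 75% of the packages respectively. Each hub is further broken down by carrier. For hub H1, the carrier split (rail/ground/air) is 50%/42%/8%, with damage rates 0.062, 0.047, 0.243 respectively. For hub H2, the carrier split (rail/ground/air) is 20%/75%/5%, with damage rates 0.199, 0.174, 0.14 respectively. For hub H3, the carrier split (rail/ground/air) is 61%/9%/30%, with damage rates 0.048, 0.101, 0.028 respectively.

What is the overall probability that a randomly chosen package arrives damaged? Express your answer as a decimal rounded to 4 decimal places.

P(D) ≈ 0.0623

P(D|H1) = 0.5·0.062 + 0.42·0.047 + 0.08·0.243 = 0.031 + 0.01974 + 0.01944 = 0.07018
P(D|H2) = 0.2·0.199 + 0.75·0.174 + 0.05·0.14 = 0.0398 + 0.1305 + 0.007 = 0.1773
P(D|H3) = 0.61·0.048 + 0.09·0.101 + 0.3·0.028 = 0.02928 + 0.00909 + 0.0084 = 0.04677
By total probability over the outer partition,
P(D) = 0.16·0.07018 + 0.09·0.1773 + 0.75·0.04677
      = 0.0112288 + 0.015957 + 0.0350775 = 0.0622633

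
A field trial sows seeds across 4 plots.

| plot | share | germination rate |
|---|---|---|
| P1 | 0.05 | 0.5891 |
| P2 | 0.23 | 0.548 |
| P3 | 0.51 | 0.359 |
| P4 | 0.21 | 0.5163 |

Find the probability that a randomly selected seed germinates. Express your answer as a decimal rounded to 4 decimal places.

0.4470

By the law of total probability,
P(G) = P(G|P1)·P(P1) + P(G|P2)·P(P2) + P(G|P3)·P(P3) + P(G|P4)·P(P4)
      = 0.5891·0.05 + 0.548·0.23 + 0.359·0.51 + 0.5163·0.21
      = 0.029455 + 0.12604 + 0.18309 + 0.108423 = 0.447008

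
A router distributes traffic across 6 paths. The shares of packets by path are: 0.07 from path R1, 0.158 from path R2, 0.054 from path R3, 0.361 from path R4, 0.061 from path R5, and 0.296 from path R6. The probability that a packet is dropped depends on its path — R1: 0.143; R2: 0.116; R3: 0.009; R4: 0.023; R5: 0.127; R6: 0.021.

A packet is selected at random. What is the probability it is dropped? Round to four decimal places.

Using total probability over the partition,
P(L) = P(L|R1)·P(R1) + P(L|R2)·P(R2) + P(L|R3)·P(R3) + P(L|R4)·P(R4) + P(L|R5)·P(R5) + P(L|R6)·P(R6)
      = 0.143·0.07 + 0.116·0.158 + 0.009·0.054 + 0.023·0.361 + 0.127·0.061 + 0.021·0.296
      = 0.01001 + 0.018328 + 0.000486 + 0.008303 + 0.007747 + 0.006216 = 0.05109

0.0511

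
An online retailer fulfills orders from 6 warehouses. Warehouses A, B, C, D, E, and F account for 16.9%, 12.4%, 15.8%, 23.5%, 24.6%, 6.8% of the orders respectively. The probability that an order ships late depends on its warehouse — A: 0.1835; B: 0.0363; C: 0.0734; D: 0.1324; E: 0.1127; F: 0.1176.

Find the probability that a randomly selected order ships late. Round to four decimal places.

P(L) = P(L|A)·P(A) + P(L|B)·P(B) + P(L|C)·P(C) + P(L|D)·P(D) + P(L|E)·P(E) + P(L|F)·P(F)
      = 0.1835·0.169 + 0.0363·0.124 + 0.0734·0.158 + 0.1324·0.235 + 0.1127·0.246 + 0.1176·0.068
      = 0.0310115 + 0.0045012 + 0.0115972 + 0.031114 + 0.0277242 + 0.0079968 = 0.1139449

P(L) ≈ 0.1139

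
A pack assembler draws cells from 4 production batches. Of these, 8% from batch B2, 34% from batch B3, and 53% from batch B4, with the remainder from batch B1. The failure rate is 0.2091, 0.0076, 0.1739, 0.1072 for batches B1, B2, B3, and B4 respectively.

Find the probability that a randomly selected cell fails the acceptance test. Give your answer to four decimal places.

P(B1) = 1 − (0.08 + 0.34 + 0.53) = 0.05.
By the law of total probability,
P(F) = P(F|B1)·P(B1) + P(F|B2)·P(B2) + P(F|B3)·P(B3) + P(F|B4)·P(B4)
      = 0.2091·0.05 + 0.0076·0.08 + 0.1739·0.34 + 0.1072·0.53
      = 0.010455 + 0.000608 + 0.059126 + 0.056816 = 0.127005

P(F) ≈ 0.1270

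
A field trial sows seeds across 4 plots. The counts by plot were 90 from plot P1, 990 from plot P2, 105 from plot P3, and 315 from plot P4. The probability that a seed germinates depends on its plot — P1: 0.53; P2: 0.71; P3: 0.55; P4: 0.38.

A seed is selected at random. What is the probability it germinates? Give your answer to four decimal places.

Total: 90 + 990 + 105 + 315 = 1500.
P(P1) = 90/1500 = 0.06. P(P2) = 990/1500 = 0.66. P(P3) = 105/1500 = 0.07. P(P4) = 315/1500 = 0.21.
P(G) = P(G|P1)·P(P1) + P(G|P2)·P(P2) + P(G|P3)·P(P3) + P(G|P4)·P(P4)
      = 0.53·0.06 + 0.71·0.66 + 0.55·0.07 + 0.38·0.21
      = 0.0318 + 0.4686 + 0.0385 + 0.0798 = 0.6187

0.6187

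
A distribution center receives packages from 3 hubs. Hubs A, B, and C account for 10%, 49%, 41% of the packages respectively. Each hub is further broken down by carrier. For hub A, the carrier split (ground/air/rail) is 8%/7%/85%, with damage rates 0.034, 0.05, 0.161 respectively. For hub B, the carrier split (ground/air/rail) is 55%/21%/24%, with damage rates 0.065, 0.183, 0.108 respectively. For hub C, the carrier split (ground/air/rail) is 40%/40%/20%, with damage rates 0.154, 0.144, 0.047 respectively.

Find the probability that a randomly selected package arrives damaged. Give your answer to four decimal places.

P(D|A) = 0.08·0.034 + 0.07·0.05 + 0.85·0.161 = 0.00272 + 0.0035 + 0.13685 = 0.14307
P(D|B) = 0.55·0.065 + 0.21·0.183 + 0.24·0.108 = 0.03575 + 0.03843 + 0.02592 = 0.1001
P(D|C) = 0.4·0.154 + 0.4·0.144 + 0.2·0.047 = 0.0616 + 0.0576 + 0.0094 = 0.1286
By total probability over the outer partition,
P(D) = 0.1·0.14307 + 0.49·0.1001 + 0.41·0.1286
      = 0.014307 + 0.049049 + 0.052726 = 0.116082

0.1161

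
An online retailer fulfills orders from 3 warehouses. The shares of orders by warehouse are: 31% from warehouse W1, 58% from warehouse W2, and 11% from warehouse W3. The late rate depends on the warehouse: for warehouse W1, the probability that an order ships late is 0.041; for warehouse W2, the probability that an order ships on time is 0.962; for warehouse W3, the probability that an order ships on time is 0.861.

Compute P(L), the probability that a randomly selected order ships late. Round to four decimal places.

P(L) ≈ 0.0500

P(L|W2) = 1 − 0.962 = 0.038.
P(L|W3) = 1 − 0.861 = 0.139.
Using total probability over the partition,
P(L) = P(L|W1)·P(W1) + P(L|W2)·P(W2) + P(L|W3)·P(W3)
      = 0.041·0.31 + 0.038·0.58 + 0.139·0.11
      = 0.01271 + 0.02204 + 0.01529 = 0.05004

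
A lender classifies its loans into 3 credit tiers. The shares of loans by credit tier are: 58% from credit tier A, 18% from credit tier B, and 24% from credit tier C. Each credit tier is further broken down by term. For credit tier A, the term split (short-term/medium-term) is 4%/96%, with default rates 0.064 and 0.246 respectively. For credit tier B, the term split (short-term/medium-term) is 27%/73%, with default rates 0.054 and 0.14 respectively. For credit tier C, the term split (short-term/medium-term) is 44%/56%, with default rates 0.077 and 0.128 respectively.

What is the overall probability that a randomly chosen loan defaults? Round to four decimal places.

P(D|A) = 0.04·0.064 + 0.96·0.246 = 0.00256 + 0.23616 = 0.23872
P(D|B) = 0.27·0.054 + 0.73·0.14 = 0.01458 + 0.1022 = 0.11678
P(D|C) = 0.44·0.077 + 0.56·0.128 = 0.03388 + 0.07168 = 0.10556
Then overall,
P(D) = 0.58·0.23872 + 0.18·0.11678 + 0.24·0.10556
      = 0.1384576 + 0.0210204 + 0.0253344 = 0.1848124

P(D) ≈ 0.1848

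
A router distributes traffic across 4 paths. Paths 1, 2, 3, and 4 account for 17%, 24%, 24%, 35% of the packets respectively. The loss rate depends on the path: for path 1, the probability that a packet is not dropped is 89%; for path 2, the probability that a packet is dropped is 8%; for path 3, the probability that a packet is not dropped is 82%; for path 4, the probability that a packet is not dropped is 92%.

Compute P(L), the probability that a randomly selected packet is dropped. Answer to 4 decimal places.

P(L|1) = 1 − 0.89 = 0.11.
P(L|3) = 1 − 0.82 = 0.18.
P(L|4) = 1 − 0.92 = 0.08.
Using total probability over the partition,
P(L) = P(L|1)·P(1) + P(L|2)·P(2) + P(L|3)·P(3) + P(L|4)·P(4)
      = 0.11·0.17 + 0.08·0.24 + 0.18·0.24 + 0.08·0.35
      = 0.0187 + 0.0192 + 0.0432 + 0.028 = 0.1091

P(L) ≈ 0.1091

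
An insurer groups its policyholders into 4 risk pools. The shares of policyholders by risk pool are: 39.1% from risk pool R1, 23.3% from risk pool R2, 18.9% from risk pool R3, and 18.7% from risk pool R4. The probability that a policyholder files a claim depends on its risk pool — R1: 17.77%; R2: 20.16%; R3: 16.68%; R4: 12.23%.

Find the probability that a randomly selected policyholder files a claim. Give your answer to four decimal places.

By the law of total probability,
P(C) = P(C|R1)·P(R1) + P(C|R2)·P(R2) + P(C|R3)·P(R3) + P(C|R4)·P(R4)
      = 0.1777·0.391 + 0.2016·0.233 + 0.1668·0.189 + 0.1223·0.187
      = 0.0694807 + 0.0469728 + 0.0315252 + 0.0228701 = 0.1708488

0.1708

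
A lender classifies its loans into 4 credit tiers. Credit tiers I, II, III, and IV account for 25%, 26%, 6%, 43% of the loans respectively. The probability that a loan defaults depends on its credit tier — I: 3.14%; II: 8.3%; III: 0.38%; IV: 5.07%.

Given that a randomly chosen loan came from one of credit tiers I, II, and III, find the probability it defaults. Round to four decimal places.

Let S = {I, II, III}.
P(S) = 0.25 + 0.26 + 0.06 = 0.57.
P(D ∩ S) = 0.0314·0.25 + 0.083·0.26 + 0.0038·0.06 = 0.00785 + 0.02158 + 0.000228 = 0.029658.
P(D | S) = 0.029658 / 0.57 = 0.052032…

0.0520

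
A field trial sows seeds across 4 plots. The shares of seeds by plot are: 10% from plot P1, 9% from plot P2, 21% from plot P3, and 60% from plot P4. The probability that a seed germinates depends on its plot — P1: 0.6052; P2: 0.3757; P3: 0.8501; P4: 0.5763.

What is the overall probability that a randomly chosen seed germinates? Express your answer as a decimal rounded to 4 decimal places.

P(G) = P(G|P1)·P(P1) + P(G|P2)·P(P2) + P(G|P3)·P(P3) + P(G|P4)·P(P4)
      = 0.6052·0.1 + 0.3757·0.09 + 0.8501·0.21 + 0.5763·0.6
      = 0.06052 + 0.033813 + 0.178521 + 0.34578 = 0.618634

P(G) ≈ 0.6186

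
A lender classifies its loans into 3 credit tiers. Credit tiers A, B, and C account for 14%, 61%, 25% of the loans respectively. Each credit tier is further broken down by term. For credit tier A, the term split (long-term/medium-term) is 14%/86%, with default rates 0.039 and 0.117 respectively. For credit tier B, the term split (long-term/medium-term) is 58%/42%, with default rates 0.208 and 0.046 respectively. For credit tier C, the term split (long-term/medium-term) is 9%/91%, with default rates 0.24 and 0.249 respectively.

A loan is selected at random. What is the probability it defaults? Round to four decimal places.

P(D) ≈ 0.1623

P(D|A) = 0.14·0.039 + 0.86·0.117 = 0.00546 + 0.10062 = 0.10608
P(D|B) = 0.58·0.208 + 0.42·0.046 = 0.12064 + 0.01932 = 0.13996
P(D|C) = 0.09·0.24 + 0.91·0.249 = 0.0216 + 0.22659 = 0.24819
Then overall,
P(D) = 0.14·0.10608 + 0.61·0.13996 + 0.25·0.24819
      = 0.0148512 + 0.0853756 + 0.0620475 = 0.1622743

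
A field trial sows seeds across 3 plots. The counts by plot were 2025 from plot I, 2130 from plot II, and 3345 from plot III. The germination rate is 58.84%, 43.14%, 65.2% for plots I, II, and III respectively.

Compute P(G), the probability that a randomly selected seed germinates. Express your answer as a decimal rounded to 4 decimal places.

Total: 2025 + 2130 + 3345 = 7500.
P(I) = 2025/7500 = 0.27. P(II) = 2130/7500 = 0.284. P(III) = 3345/7500 = 0.446.
P(G) = P(G|I)·P(I) + P(G|II)·P(II) + P(G|III)·P(III)
      = 0.5884·0.27 + 0.4314·0.284 + 0.652·0.446
      = 0.158868 + 0.1225176 + 0.290792 = 0.5721776

0.5722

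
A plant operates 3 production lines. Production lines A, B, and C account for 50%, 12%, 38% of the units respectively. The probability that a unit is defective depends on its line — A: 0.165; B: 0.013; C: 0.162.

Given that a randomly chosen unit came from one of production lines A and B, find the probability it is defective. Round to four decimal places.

0.1356

Let S = {A, B}.
P(S) = 0.5 + 0.12 = 0.62.
P(D ∩ S) = 0.165·0.5 + 0.013·0.12 = 0.0825 + 0.00156 = 0.08406.
P(D | S) = 0.08406 / 0.62 = 0.135581…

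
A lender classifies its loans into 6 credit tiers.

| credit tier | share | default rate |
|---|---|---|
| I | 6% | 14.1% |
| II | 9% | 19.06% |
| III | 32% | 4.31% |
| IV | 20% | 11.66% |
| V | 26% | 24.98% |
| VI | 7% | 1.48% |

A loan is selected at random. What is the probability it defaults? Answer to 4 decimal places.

0.1287

Using total probability over the partition,
P(D) = P(D|I)·P(I) + P(D|II)·P(II) + P(D|III)·P(III) + P(D|IV)·P(IV) + P(D|V)·P(V) + P(D|VI)·P(VI)
      = 0.141·0.06 + 0.1906·0.09 + 0.0431·0.32 + 0.1166·0.2 + 0.2498·0.26 + 0.0148·0.07
      = 0.00846 + 0.017154 + 0.013792 + 0.02332 + 0.064948 + 0.001036 = 0.12871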